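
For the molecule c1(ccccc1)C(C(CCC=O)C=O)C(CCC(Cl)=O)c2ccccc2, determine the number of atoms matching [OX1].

3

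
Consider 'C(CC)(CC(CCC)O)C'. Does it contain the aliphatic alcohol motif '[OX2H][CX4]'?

Yes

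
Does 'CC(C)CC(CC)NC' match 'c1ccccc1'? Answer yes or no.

The pattern c1ccccc1 describes six aromatic carbons in a ring — a benzene ring.
The closest candidate here is a methyl group (-CH3), but no six-membered all-carbon aromatic ring is present. No other fragment satisfies the full query, so there is no match.

No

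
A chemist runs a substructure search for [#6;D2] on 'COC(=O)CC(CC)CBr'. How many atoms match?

3

The query [#6;D2] means: any carbon bonded to exactly two heavy atoms.
Check the 10 heavy atoms by environment: 3× C (D2) → match; 2× C (D3) → no; 1× O (D1) → no; 1× O (D2) → no; 2× C (D1) → no; 1× Br (D1) → no.
That gives 3 matching atoms.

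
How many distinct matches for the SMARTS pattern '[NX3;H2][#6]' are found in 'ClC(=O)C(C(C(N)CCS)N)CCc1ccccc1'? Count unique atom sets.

2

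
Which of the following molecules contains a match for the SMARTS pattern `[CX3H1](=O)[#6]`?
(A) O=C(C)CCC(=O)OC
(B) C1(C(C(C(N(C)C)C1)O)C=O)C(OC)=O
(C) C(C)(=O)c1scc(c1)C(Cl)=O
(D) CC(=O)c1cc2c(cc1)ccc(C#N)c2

[CX3H1](=O)[#6] describes an sp2 carbon with one H, double-bonded to O and single-bonded to carbon (an aldehyde).
(A) has an acetyl/ketone group (-C(=O)CH3) but the carbonyl carbon has H0 (two carbon neighbours), not H1.
(B) contains an aldehyde (-CHO), which satisfies every atom and bond constraint.
(C) has an acetyl/ketone group (-C(=O)CH3) but the carbonyl carbon has H0 (two carbon neighbours), not H1.
(D) has an acetyl/ketone group (-C(=O)CH3) but the carbonyl carbon has H0 (two carbon neighbours), not H1.
So the answer is (B).

B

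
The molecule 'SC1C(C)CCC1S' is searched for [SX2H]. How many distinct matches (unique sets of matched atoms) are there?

2

[SX2H] is the SMARTS for a thiol: an aliphatic sulfur with two connections, one being H.
The molecule carries 2 separate instances of a thiol (-SH) meeting every constraint; each maps to a distinct set of atoms, giving 2 matches.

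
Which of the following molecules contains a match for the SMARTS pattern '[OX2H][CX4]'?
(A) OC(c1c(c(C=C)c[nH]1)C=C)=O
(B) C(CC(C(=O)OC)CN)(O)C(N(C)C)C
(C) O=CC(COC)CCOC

B

[OX2H][CX4] describes a hydroxyl oxygen bound to an sp3 (X4) carbon (an aliphatic alcohol).
(A) has a carboxylic acid group (-C(=O)OH) but the -OH is on a CX3 carbonyl carbon, not a CX4 carbon.
(B) contains a hydroxyl group (-OH), which satisfies every atom and bond constraint.
(C) has a methoxy ether (-OCH3) but the oxygen has H0 (ether), not H1.
So the answer is (B).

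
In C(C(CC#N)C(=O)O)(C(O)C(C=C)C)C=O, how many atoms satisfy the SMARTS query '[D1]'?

The query [D1] means: atom with exactly one heavy-atom neighbour (degree 1).
Check the 16 heavy atoms by environment: 4× C (D2) → no; 5× C (D3) → no; 2× C (D1) → match; 4× O (D1) → match; 1× N (D1) → match.
Summing the matching environments: 2 + 4 + 1 = 7 matching atoms.

7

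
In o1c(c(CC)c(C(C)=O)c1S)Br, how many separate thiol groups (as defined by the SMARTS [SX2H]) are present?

[SX2H] is the SMARTS for a thiol: an aliphatic sulfur with two connections, one being H.
Exactly one fragment in the molecule meets all constraints, giving 1 match.

1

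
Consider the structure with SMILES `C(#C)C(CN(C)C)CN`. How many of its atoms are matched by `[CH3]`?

2

Check the 9 heavy atoms by environment: 2× C (H2) → no; 2× C (H1) → no; 1× N (H2) → no; 1× N (H0) → no; 2× C (H3) → match; 1× C (H0) → no.
That gives 2 matching atoms.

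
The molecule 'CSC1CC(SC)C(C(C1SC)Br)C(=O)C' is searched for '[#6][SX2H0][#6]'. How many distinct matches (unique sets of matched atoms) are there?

3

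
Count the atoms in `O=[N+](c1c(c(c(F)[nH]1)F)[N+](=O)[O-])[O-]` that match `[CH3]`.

0

The query [CH3] means: aliphatic carbon with exactly three hydrogens.
Check the 13 heavy atoms by environment: 1× n (aromatic, H1) → no; 4× c (aromatic, H0) → no; 2× F (H0) → no; 2× N (charge +1, H0) → no; 2× O (charge -1, H0) → no; 2× O (H0) → no.
No environment satisfies the query, so 0 matching atoms.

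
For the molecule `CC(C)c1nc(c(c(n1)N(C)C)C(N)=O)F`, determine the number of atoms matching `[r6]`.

The query [r6] means: r6 matches atoms in a six-membered ring.
Check the 16 heavy atoms by environment: 2× n (aromatic, in 6-ring) → match; 4× c (aromatic, in 6-ring) → match; 6× C (acyclic) → no; 1× O (acyclic) → no; 2× N (acyclic) → no; 1× F (acyclic) → no.
Summing the matching environments: 2 + 4 = 6 matching atoms.

6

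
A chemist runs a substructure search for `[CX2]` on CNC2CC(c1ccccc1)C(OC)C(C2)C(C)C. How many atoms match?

The query [CX2] means: C with X2: aliphatic carbon with exactly 2 total connections.
Check the 19 heavy atoms by environment: 11× C (X4) → no; 1× O (X2) → no; 1× N (X3) → no; 6× c (aromatic, X3) → no.
No environment satisfies the query, so 0 matching atoms.

0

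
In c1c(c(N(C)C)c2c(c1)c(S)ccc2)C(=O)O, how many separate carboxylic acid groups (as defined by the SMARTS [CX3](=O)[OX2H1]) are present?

[CX3](=O)[OX2H1] is the SMARTS for a carboxylic acid: an sp2 carbon double-bonded to O and single-bonded to an -OH oxygen.
Exactly one fragment in the molecule meets all constraints, giving 1 match.

1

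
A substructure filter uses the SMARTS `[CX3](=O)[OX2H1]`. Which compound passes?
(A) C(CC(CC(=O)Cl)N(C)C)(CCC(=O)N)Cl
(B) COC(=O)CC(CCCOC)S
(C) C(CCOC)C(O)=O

[CX3](=O)[OX2H1] describes an sp2 carbon double-bonded to O and single-bonded to an -OH oxygen (a carboxylic acid).
(A) has a primary amide (-C(=O)NH2) but the carbonyl is bonded to N, not to an -OH oxygen.
(B) has a methyl-ester group (-C(=O)OCH3) but the singly-bonded O has no H (OX2H0, not OX2H1).
(C) contains a carboxylic acid group (-C(=O)OH), which satisfies every atom and bond constraint.
So the answer is (C).

C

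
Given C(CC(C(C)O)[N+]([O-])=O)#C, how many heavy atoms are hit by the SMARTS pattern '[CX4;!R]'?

Check the 10 heavy atoms by environment: 4× C (X4, acyclic) → match; 1× N (charge +1, X3, acyclic) → no; 1× O (charge -1, X1, acyclic) → no; 1× O (X1, acyclic) → no; 2× C (X2, acyclic) → no; 1× O (X2, acyclic) → no.
That gives 4 matching atoms.

4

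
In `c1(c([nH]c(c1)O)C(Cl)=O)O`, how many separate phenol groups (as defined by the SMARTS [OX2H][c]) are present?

[OX2H][c] is the SMARTS for a phenol: a hydroxyl oxygen attached to an aromatic carbon.
The molecule carries 2 separate instances of a hydroxyl group (-OH) meeting every constraint; each maps to a distinct set of atoms, giving 2 matches.

2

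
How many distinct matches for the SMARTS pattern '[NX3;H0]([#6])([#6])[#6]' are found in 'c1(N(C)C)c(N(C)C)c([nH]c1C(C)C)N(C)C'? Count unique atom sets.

3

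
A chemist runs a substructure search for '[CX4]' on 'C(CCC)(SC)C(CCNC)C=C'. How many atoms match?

The query [CX4] means: C with X4: aliphatic carbon with exactly 4 total connections (bonds + H).
Check the 13 heavy atoms by environment: 9× C (X4) → match; 2× C (X3) → no; 1× S (X2) → no; 1× N (X3) → no.
That gives 9 matching atoms.

9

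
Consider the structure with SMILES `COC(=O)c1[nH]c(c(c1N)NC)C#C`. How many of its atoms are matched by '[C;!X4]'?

3

Check the 14 heavy atoms by environment: 1× n (aromatic, X3) → no; 4× c (aromatic, X3) → no; 2× N (X3) → no; 2× C (X4) → no; 1× C (X3) → match; 1× O (X1) → no; 1× O (X2) → no; 2× C (X2) → match.
Summing the matching environments: 1 + 2 = 3 matching atoms.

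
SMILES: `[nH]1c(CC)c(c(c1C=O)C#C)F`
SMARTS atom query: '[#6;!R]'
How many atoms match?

5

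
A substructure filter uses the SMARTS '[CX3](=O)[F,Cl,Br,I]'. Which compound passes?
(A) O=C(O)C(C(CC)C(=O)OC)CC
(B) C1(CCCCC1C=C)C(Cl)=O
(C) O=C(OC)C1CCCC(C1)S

B

[CX3](=O)[F,Cl,Br,I] describes a carbonyl carbon bonded to a halogen (an acyl halide).
(A) has a methyl-ester group (-C(=O)OCH3) but the carbonyl is bonded to -O-C, not to a halogen.
(B) contains an acyl chloride (-C(=O)Cl), which satisfies every atom and bond constraint.
(C) has a methyl-ester group (-C(=O)OCH3) but the carbonyl is bonded to -O-C, not to a halogen.
So the answer is (B).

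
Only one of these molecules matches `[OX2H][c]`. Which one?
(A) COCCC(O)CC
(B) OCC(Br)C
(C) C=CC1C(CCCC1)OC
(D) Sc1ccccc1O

D

[OX2H][c] describes a hydroxyl oxygen attached to an aromatic carbon (a phenol).
(A) has a hydroxyl group (-OH) but the -OH is on an aliphatic carbon, not an aromatic c.
(B) has a hydroxyl group (-OH) but the -OH is on an aliphatic carbon, not an aromatic c.
(C) has a methoxy ether (-OCH3) but the oxygen has H0, not H1.
(D) contains a hydroxyl group (-OH), which satisfies every atom and bond constraint.
So the answer is (D).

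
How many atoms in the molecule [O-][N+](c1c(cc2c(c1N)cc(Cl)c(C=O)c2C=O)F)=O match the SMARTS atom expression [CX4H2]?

0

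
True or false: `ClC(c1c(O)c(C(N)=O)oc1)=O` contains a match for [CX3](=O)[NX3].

True

The pattern [CX3](=O)[NX3] describes a carbonyl carbon bonded to a trivalent nitrogen — an amide.
The molecule carries a primary amide (-C(=O)NH2), whose atoms satisfy every constraint of the query, so the pattern matches.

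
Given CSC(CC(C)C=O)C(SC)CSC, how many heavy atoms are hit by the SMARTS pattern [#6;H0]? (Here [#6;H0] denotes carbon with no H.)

0

The query [#6;H0] means: any carbon with no attached hydrogen.
Check the 14 heavy atoms by environment: 4× C (H3) → no; 4× C (H1) → no; 2× C (H2) → no; 3× S (H0) → no; 1× O (H0) → no.
No environment satisfies the query, so 0 matching atoms.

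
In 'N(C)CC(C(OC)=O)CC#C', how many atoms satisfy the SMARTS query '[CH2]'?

2

Check the 11 heavy atoms by environment: 2× C (H2) → match; 2× C (H1) → no; 1× N (H1) → no; 2× C (H3) → no; 2× C (H0) → no; 2× O (H0) → no.
That gives 2 matching atoms.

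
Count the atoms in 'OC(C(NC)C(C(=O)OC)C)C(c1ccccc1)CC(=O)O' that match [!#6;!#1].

6

The query [!#6;!#1] means: not carbon and not hydrogen — any heteroatom.
Check the 22 heavy atoms by environment: 10× C → no; 5× O → match; 6× c (aromatic) → no; 1× N → match.
Summing the matching environments: 5 + 1 = 6 matching atoms.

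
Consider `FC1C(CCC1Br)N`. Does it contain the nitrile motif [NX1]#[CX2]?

No

The pattern [NX1]#[CX2] describes a nitrogen triple-bonded to a two-connected carbon — a nitrile.
The closest candidate here is a primary amino group (-NH2), but the nitrogen is NX3 (three connections), not NX1 triple-bonded. No other fragment satisfies the full query, so there is no match.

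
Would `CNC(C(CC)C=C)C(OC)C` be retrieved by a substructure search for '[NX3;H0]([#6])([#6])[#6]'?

No

The pattern [NX3;H0]([#6])([#6])[#6] describes a trivalent nitrogen with no H, bonded to three carbons — a tertiary amine.
The closest candidate here is an N-methylamino group (-NHCH3), but the nitrogen still has one H (H1), not H0. No other fragment satisfies the full query, so there is no match.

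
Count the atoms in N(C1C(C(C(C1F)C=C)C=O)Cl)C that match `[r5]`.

5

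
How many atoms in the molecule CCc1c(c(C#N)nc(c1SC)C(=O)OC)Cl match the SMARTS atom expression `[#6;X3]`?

6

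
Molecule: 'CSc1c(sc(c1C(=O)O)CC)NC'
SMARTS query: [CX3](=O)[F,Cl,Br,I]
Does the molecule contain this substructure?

The pattern [CX3](=O)[F,Cl,Br,I] describes a carbonyl carbon bonded to a halogen — an acyl halide.
The closest candidate here is a carboxylic acid group (-C(=O)OH), but the carbonyl is bonded to -OH, not to a halogen. No other fragment satisfies the full query, so there is no match.

No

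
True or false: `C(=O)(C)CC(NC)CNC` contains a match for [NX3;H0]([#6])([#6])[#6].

False

The pattern [NX3;H0]([#6])([#6])[#6] describes a trivalent nitrogen with no H, bonded to three carbons — a tertiary amine.
The closest candidate here is an N-methylamino group (-NHCH3), but the nitrogen still has one H (H1), not H0. No other fragment satisfies the full query, so there is no match.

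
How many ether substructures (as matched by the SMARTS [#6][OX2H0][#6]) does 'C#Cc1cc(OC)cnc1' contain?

1

[#6][OX2H0][#6] is the SMARTS for an ether: an aliphatic oxygen bridging two carbons with no H on the oxygen.
Exactly one fragment in the molecule meets all constraints, giving 1 match.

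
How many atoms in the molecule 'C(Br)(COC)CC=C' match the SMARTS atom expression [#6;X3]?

The query [#6;X3] means: any carbon (aromatic or not) with three total connections.
Check the 8 heavy atoms by environment: 4× C (X4) → no; 1× O (X2) → no; 1× Br (X1) → no; 2× C (X3) → match.
That gives 2 matching atoms.

2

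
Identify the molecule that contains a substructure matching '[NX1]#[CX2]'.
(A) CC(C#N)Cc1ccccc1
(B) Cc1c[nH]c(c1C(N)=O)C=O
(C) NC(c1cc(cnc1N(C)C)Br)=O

[NX1]#[CX2] describes a nitrogen triple-bonded to a two-connected carbon (a nitrile).
(A) contains a nitrile (-C#N), which satisfies every atom and bond constraint.
(B) has a primary amide (-C(=O)NH2) but the nitrogen is NX3, not NX1.
(C) has a primary amide (-C(=O)NH2) but the nitrogen is NX3, not NX1.
So the answer is (A).

A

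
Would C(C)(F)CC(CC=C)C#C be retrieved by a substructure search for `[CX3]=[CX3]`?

Yes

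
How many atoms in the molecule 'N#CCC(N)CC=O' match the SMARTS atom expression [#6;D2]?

4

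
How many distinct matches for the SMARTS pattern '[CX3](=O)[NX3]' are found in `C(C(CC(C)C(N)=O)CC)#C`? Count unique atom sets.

[CX3](=O)[NX3] is the SMARTS for an amide: a carbonyl carbon bonded to a trivalent nitrogen.
Exactly one fragment in the molecule meets all constraints, giving 1 match.

1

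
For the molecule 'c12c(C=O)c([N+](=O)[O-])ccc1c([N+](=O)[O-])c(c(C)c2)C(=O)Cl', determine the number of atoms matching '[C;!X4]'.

The query [C;!X4] means: aliphatic carbon that does not have four total connections.
Check the 22 heavy atoms by environment: 10× c (aromatic, X3) → no; 2× C (X3) → match; 4× O (X1) → no; 1× Cl (X1) → no; 2× N (charge +1, X3) → no; 2× O (charge -1, X1) → no; 1× C (X4) → no.
That gives 2 matching atoms.

2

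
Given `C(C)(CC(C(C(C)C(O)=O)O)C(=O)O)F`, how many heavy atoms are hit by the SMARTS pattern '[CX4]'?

7

The query [CX4] means: C with X4: aliphatic carbon with exactly 4 total connections (bonds + H).
Check the 15 heavy atoms by environment: 7× C (X4) → match; 3× O (X2) → no; 1× F (X1) → no; 2× C (X3) → no; 2× O (X1) → no.
That gives 7 matching atoms.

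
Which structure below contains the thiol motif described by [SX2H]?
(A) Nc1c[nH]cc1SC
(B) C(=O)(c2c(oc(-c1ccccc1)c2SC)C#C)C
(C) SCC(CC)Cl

[SX2H] describes an aliphatic sulfur with two connections, one being H (a thiol).
(A) has a methylthio ether (-SCH3) but the sulfur has H0 (bonded to two carbons), not H1.
(B) has a methylthio ether (-SCH3) but the sulfur has H0 (bonded to two carbons), not H1.
(C) contains a thiol (-SH), which satisfies every atom and bond constraint.
So the answer is (C).

C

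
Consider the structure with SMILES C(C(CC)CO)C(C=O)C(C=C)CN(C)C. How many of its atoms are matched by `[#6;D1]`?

4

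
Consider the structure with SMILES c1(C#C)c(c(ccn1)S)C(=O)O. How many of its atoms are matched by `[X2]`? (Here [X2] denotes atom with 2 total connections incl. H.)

5

The query [X2] means: any atom with exactly two total connections (bonds + H).
Check the 12 heavy atoms by environment: 1× n (aromatic, X2) → match; 5× c (aromatic, X3) → no; 2× C (X2) → match; 1× C (X3) → no; 1× O (X1) → no; 1× O (X2) → match; 1× S (X2) → match.
Summing the matching environments: 1 + 2 + 1 + 1 = 5 matching atoms.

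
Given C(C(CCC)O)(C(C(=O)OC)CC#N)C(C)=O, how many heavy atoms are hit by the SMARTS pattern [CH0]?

The query [CH0] means: aliphatic carbon with no attached hydrogen.
Check the 17 heavy atoms by environment: 3× C (H2) → no; 3× C (H1) → no; 3× C (H3) → no; 3× C (H0) → match; 3× O (H0) → no; 1× N (H0) → no; 1× O (H1) → no.
That gives 3 matching atoms.

3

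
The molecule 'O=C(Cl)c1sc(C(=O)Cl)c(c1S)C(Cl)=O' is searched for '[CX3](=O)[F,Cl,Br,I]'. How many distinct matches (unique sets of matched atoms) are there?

3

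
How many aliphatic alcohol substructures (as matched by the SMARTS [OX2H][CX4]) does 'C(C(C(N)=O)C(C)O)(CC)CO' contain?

2

[OX2H][CX4] is the SMARTS for an aliphatic alcohol: a hydroxyl oxygen bound to an sp3 (X4) carbon.
The molecule carries 2 separate instances of a hydroxyl group (-OH) meeting every constraint; each maps to a distinct set of atoms, giving 2 matches.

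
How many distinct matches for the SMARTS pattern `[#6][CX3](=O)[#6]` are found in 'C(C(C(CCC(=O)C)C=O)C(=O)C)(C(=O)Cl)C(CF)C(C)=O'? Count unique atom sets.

[#6][CX3](=O)[#6] is the SMARTS for a ketone: a carbonyl carbon (no H) flanked by two carbons.
The molecule carries 3 separate instances of an acetyl/ketone group (-C(=O)CH3) meeting every constraint; each maps to a distinct set of atoms, giving 3 matches.

3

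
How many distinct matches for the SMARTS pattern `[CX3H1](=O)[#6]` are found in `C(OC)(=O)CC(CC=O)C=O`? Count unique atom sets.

2

[CX3H1](=O)[#6] is the SMARTS for an aldehyde: an sp2 carbon with one H, double-bonded to O and single-bonded to carbon.
The molecule carries 2 separate instances of an aldehyde (-CHO) meeting every constraint; each maps to a distinct set of atoms, giving 2 matches.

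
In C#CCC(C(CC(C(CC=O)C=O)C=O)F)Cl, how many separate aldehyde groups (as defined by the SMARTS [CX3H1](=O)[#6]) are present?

[CX3H1](=O)[#6] is the SMARTS for an aldehyde: an sp2 carbon with one H, double-bonded to O and single-bonded to carbon.
The molecule carries 3 separate instances of an aldehyde (-CHO) meeting every constraint; each maps to a distinct set of atoms, giving 3 matches.

3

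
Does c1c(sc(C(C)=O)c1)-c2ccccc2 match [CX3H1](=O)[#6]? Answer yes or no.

No

The pattern [CX3H1](=O)[#6] describes an sp2 carbon with one H, double-bonded to O and single-bonded to carbon — an aldehyde.
The closest candidate here is an acetyl/ketone group (-C(=O)CH3), but the carbonyl carbon has H0 (two carbon neighbours), not H1. No other fragment satisfies the full query, so there is no match.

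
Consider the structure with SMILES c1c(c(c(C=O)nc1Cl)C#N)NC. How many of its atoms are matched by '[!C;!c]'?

5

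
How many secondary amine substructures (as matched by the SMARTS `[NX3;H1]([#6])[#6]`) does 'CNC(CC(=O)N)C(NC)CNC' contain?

3

[NX3;H1]([#6])[#6] is the SMARTS for a secondary amine: a trivalent nitrogen with one H, bonded to two carbons.
The molecule carries 3 separate instances of an N-methylamino group (-NHCH3) meeting every constraint; each maps to a distinct set of atoms, giving 3 matches.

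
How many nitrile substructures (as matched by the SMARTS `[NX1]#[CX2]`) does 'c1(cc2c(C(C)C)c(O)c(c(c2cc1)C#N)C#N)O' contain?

2

[NX1]#[CX2] is the SMARTS for a nitrile: a nitrogen triple-bonded to a two-connected carbon.
The molecule carries 2 separate instances of a nitrile (-C#N) meeting every constraint; each maps to a distinct set of atoms, giving 2 matches.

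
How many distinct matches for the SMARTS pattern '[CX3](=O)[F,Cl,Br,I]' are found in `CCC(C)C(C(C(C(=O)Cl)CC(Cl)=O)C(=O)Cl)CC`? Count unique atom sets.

3

[CX3](=O)[F,Cl,Br,I] is the SMARTS for an acyl halide: a carbonyl carbon bonded to a halogen.
The molecule carries 3 separate instances of an acyl chloride (-C(=O)Cl) meeting every constraint; each maps to a distinct set of atoms, giving 3 matches.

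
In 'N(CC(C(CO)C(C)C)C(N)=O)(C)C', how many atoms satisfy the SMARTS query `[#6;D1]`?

The query [#6;D1] means: carbon bonded to exactly one heavy atom.
Check the 14 heavy atoms by environment: 2× C (D2) → no; 4× C (D3) → no; 2× O (D1) → no; 1× N (D3) → no; 4× C (D1) → match; 1× N (D1) → no.
That gives 4 matching atoms.

4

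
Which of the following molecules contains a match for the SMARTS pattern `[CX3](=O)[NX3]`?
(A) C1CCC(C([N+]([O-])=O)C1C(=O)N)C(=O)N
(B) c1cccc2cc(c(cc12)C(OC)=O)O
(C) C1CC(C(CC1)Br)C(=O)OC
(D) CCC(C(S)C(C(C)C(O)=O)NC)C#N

[CX3](=O)[NX3] describes a carbonyl carbon bonded to a trivalent nitrogen (an amide).
(A) contains a primary amide (-C(=O)NH2), which satisfies every atom and bond constraint.
(B) has a methyl-ester group (-C(=O)OCH3) but the carbonyl is bonded to O, not to an NX3 nitrogen.
(C) has a methyl-ester group (-C(=O)OCH3) but the carbonyl is bonded to O, not to an NX3 nitrogen.
(D) has a nitrile (-C#N) but the nitrile N is NX1 (triple-bonded), not NX3.
So the answer is (A).

A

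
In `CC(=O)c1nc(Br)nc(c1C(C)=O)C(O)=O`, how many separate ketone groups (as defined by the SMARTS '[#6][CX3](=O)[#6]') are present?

2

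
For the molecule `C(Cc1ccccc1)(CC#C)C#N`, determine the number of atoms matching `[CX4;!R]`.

The query [CX4;!R] means: aliphatic carbon with four total connections, not in a ring.
Check the 13 heavy atoms by environment: 3× C (X4, acyclic) → match; 3× C (X2, acyclic) → no; 1× N (X1, acyclic) → no; 6× c (aromatic, X3, in 6-ring) → no.
That gives 3 matching atoms.

3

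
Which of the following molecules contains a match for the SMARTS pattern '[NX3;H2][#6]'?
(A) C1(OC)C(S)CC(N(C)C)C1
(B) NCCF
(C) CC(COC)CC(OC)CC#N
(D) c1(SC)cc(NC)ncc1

B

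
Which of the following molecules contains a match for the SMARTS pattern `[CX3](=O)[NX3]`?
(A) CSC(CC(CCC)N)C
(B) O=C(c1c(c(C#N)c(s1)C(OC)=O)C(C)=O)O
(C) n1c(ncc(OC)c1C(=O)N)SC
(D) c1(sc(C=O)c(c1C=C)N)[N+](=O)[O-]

C

[CX3](=O)[NX3] describes a carbonyl carbon bonded to a trivalent nitrogen (an amide).
(A) has a primary amino group (-NH2) but the -NH2 is not attached to a carbonyl carbon.
(B) has a carboxylic acid group (-C(=O)OH) but the carbonyl is bonded to O, not to an NX3 nitrogen.
(C) contains a primary amide (-C(=O)NH2), which satisfies every atom and bond constraint.
(D) has a primary amino group (-NH2) but the -NH2 is not attached to a carbonyl carbon.
So the answer is (C).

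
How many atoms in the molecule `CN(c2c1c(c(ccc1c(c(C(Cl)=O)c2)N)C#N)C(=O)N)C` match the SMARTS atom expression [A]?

12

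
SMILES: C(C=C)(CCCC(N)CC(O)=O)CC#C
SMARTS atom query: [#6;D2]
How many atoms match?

The query [#6;D2] means: any carbon bonded to exactly two heavy atoms.
Check the 15 heavy atoms by environment: 7× C (D2) → match; 3× C (D3) → no; 1× N (D1) → no; 2× O (D1) → no; 2× C (D1) → no.
That gives 7 matching atoms.

7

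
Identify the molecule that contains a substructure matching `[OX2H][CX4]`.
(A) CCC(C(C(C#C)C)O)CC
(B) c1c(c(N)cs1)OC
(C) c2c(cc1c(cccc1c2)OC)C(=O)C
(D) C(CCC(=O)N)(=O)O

[OX2H][CX4] describes a hydroxyl oxygen bound to an sp3 (X4) carbon (an aliphatic alcohol).
(A) contains a hydroxyl group (-OH), which satisfies every atom and bond constraint.
(B) has a methoxy ether (-OCH3) but the oxygen has H0 (ether), not H1.
(C) has a methoxy ether (-OCH3) but the oxygen has H0 (ether), not H1.
(D) has a carboxylic acid group (-C(=O)OH) but the -OH is on a CX3 carbonyl carbon, not a CX4 carbon.
So the answer is (A).

A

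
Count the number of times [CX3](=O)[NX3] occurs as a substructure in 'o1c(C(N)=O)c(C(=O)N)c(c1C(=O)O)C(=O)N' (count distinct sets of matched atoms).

[CX3](=O)[NX3] is the SMARTS for an amide: a carbonyl carbon bonded to a trivalent nitrogen.
The molecule carries 3 separate instances of a primary amide (-C(=O)NH2) meeting every constraint; each maps to a distinct set of atoms, giving 3 matches.

3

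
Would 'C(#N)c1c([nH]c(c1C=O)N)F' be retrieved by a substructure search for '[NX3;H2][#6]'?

Yes

The pattern [NX3;H2][#6] describes a trivalent nitrogen with two H attached to carbon — a primary amine.
The molecule carries a primary amino group (-NH2), whose atoms satisfy every constraint of the query, so the pattern matches.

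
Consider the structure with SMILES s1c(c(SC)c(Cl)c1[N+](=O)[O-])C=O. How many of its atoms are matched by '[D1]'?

The query [D1] means: atom with exactly one heavy-atom neighbour (degree 1).
Check the 13 heavy atoms by environment: 1× s (aromatic, D2) → no; 4× c (aromatic, D3) → no; 1× Cl (D1) → match; 1× N (charge +1, D3) → no; 1× O (charge -1, D1) → match; 2× O (D1) → match; 1× C (D2) → no; 1× S (D2) → no; 1× C (D1) → match.
Summing the matching environments: 1 + 1 + 2 + 1 = 5 matching atoms.

5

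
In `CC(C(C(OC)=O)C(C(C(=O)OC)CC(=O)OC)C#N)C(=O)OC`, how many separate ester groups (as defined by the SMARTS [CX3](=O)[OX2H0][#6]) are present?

[CX3](=O)[OX2H0][#6] is the SMARTS for an ester: a carbonyl carbon bonded to an oxygen that is itself bonded to carbon (no H on that O).
The molecule carries 4 separate instances of a methyl-ester group (-C(=O)OCH3) meeting every constraint; each maps to a distinct set of atoms, giving 4 matches.

4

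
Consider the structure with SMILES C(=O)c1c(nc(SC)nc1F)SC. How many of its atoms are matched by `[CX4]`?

2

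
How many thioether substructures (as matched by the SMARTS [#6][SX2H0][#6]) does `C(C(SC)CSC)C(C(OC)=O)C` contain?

[#6][SX2H0][#6] is the SMARTS for a thioether: an aliphatic sulfur bridging two carbons with no H on the sulfur.
The molecule carries 2 separate instances of a methylthio ether (-SCH3) meeting every constraint; each maps to a distinct set of atoms, giving 2 matches.

2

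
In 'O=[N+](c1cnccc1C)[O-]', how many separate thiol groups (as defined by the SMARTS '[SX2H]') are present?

0

[SX2H] is the SMARTS for a thiol: an aliphatic sulfur with two connections, one being H.
No fragment in the molecule satisfies every constraint, giving 0 matches.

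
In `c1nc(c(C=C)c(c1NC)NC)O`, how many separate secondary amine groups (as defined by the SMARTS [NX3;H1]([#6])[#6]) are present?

[NX3;H1]([#6])[#6] is the SMARTS for a secondary amine: a trivalent nitrogen with one H, bonded to two carbons.
The molecule carries 2 separate instances of an N-methylamino group (-NHCH3) meeting every constraint; each maps to a distinct set of atoms, giving 2 matches.

2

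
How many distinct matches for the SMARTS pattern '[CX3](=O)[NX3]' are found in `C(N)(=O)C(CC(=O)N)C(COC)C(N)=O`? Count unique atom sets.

[CX3](=O)[NX3] is the SMARTS for an amide: a carbonyl carbon bonded to a trivalent nitrogen.
The molecule carries 3 separate instances of a primary amide (-C(=O)NH2) meeting every constraint; each maps to a distinct set of atoms, giving 3 matches.

3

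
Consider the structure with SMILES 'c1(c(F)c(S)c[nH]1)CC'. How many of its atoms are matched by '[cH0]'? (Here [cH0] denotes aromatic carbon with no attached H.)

3

The query [cH0] means: aromatic carbon with no attached hydrogen (substituted or ring-fusion).
Check the 9 heavy atoms by environment: 1× n (aromatic, H1) → no; 1× c (aromatic, H1) → no; 3× c (aromatic, H0) → match; 1× S (H1) → no; 1× F (H0) → no; 1× C (H2) → no; 1× C (H3) → no.
That gives 3 matching atoms.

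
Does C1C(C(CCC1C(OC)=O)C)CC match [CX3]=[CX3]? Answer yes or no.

No

The pattern [CX3]=[CX3] describes a non-aromatic C=C double bond between two sp2 carbons — an alkene.
The closest candidate here is an ethyl group (-CH2CH3), but its C-C bond is a single bond between CX4 carbons, not CX3=CX3. No other fragment satisfies the full query, so there is no match.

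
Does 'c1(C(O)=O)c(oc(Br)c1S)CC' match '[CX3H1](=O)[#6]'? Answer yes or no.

No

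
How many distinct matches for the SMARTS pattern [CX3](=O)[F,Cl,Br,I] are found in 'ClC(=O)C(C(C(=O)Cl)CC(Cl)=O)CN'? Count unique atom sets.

[CX3](=O)[F,Cl,Br,I] is the SMARTS for an acyl halide: a carbonyl carbon bonded to a halogen.
The molecule carries 3 separate instances of an acyl chloride (-C(=O)Cl) meeting every constraint; each maps to a distinct set of atoms, giving 3 matches.

3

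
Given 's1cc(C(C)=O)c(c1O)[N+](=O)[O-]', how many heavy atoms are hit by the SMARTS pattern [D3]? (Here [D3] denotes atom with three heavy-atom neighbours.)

5

Check the 12 heavy atoms by environment: 1× s (aromatic, D2) → no; 1× c (aromatic, D2) → no; 3× c (aromatic, D3) → match; 1× N (charge +1, D3) → match; 1× O (charge -1, D1) → no; 3× O (D1) → no; 1× C (D3) → match; 1× C (D1) → no.
Summing the matching environments: 3 + 1 + 1 = 5 matching atoms.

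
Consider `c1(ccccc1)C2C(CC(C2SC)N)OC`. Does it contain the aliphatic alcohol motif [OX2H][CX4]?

No

The pattern [OX2H][CX4] describes a hydroxyl oxygen bound to an sp3 (X4) carbon — an aliphatic alcohol.
The closest candidate here is a methoxy ether (-OCH3), but the oxygen has H0 (ether), not H1. No other fragment satisfies the full query, so there is no match.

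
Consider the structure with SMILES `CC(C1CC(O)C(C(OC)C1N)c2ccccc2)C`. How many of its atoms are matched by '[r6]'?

12

The query [r6] means: r6 matches atoms in a six-membered ring.
Check the 19 heavy atoms by environment: 6× C (in 6-ring) → match; 2× O (acyclic) → no; 4× C (acyclic) → no; 6× c (aromatic, in 6-ring) → match; 1× N (acyclic) → no.
Summing the matching environments: 6 + 6 = 12 matching atoms.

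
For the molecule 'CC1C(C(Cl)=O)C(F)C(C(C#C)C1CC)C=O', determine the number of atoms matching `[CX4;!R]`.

The query [CX4;!R] means: aliphatic carbon with four total connections, not in a ring.
Check the 17 heavy atoms by environment: 6× C (X4, in 6-ring) → no; 1× F (X1, acyclic) → no; 2× C (X3, acyclic) → no; 2× O (X1, acyclic) → no; 1× Cl (X1, acyclic) → no; 3× C (X4, acyclic) → match; 2× C (X2, acyclic) → no.
That gives 3 matching atoms.

3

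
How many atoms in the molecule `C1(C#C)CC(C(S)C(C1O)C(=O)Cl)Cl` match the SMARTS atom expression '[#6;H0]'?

2

The query [#6;H0] means: any carbon with no attached hydrogen.
Check the 14 heavy atoms by environment: 6× C (H1) → no; 1× C (H2) → no; 1× S (H1) → no; 2× Cl (H0) → no; 2× C (H0) → match; 1× O (H1) → no; 1× O (H0) → no.
That gives 2 matching atoms.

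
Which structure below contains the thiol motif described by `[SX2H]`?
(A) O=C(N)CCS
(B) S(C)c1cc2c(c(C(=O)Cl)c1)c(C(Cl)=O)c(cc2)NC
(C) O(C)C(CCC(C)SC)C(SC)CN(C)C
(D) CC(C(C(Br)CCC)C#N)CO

A

[SX2H] describes an aliphatic sulfur with two connections, one being H (a thiol).
(A) contains a thiol (-SH), which satisfies every atom and bond constraint.
(B) has a methylthio ether (-SCH3) but the sulfur has H0 (bonded to two carbons), not H1.
(C) has a methylthio ether (-SCH3) but the sulfur has H0 (bonded to two carbons), not H1.
(D) has a hydroxyl group (-OH) but it is an -OH, not an -SH.
So the answer is (A).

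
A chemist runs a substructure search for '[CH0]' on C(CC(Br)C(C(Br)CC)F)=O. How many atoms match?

0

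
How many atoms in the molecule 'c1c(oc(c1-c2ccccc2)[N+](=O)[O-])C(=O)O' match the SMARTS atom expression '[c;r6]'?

6

Check the 17 heavy atoms by environment: 1× o (aromatic, in 5-ring) → no; 4× c (aromatic, in 5-ring) → no; 6× c (aromatic, in 6-ring) → match; 1× N (charge +1, acyclic) → no; 1× O (charge -1, acyclic) → no; 3× O (acyclic) → no; 1× C (acyclic) → no.
That gives 6 matching atoms.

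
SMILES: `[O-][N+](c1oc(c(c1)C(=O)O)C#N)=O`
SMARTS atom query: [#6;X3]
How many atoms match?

Check the 13 heavy atoms by environment: 1× o (aromatic, X2) → no; 4× c (aromatic, X3) → match; 1× C (X3) → match; 2× O (X1) → no; 1× O (X2) → no; 1× C (X2) → no; 1× N (X1) → no; 1× N (charge +1, X3) → no; 1× O (charge -1, X1) → no.
Summing the matching environments: 4 + 1 = 5 matching atoms.

5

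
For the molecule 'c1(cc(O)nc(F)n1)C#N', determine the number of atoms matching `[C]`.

Check the 10 heavy atoms by environment: 2× n (aromatic) → no; 4× c (aromatic) → no; 1× C → match; 1× N → no; 1× F → no; 1× O → no.
That gives 1 matching atom.

1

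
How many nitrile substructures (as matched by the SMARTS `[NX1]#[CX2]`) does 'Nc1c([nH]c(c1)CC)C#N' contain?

[NX1]#[CX2] is the SMARTS for a nitrile: a nitrogen triple-bonded to a two-connected carbon.
Exactly one fragment in the molecule meets all constraints, giving 1 match.

1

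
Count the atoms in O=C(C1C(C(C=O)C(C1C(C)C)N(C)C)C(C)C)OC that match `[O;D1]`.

The query [O;D1] means: aliphatic oxygen bonded to exactly one heavy atom.
Check the 20 heavy atoms by environment: 8× C (D3) → no; 1× C (D2) → no; 2× O (D1) → match; 7× C (D1) → no; 1× O (D2) → no; 1× N (D3) → no.
That gives 2 matching atoms.

2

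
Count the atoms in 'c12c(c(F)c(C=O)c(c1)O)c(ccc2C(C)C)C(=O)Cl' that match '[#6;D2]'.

The query [#6;D2] means: any carbon bonded to exactly two heavy atoms.
Check the 20 heavy atoms by environment: 7× c (aromatic, D3) → no; 3× c (aromatic, D2) → match; 3× O (D1) → no; 1× C (D2) → match; 2× C (D3) → no; 2× C (D1) → no; 1× Cl (D1) → no; 1× F (D1) → no.
Summing the matching environments: 3 + 1 = 4 matching atoms.

4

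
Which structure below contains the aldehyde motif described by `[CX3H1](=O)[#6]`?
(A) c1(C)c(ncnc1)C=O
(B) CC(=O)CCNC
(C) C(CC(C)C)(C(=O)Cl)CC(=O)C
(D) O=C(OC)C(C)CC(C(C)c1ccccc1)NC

[CX3H1](=O)[#6] describes an sp2 carbon with one H, double-bonded to O and single-bonded to carbon (an aldehyde).
(A) contains an aldehyde (-CHO), which satisfies every atom and bond constraint.
(B) has an acetyl/ketone group (-C(=O)CH3) but the carbonyl carbon has H0 (two carbon neighbours), not H1.
(C) has an acetyl/ketone group (-C(=O)CH3) but the carbonyl carbon has H0 (two carbon neighbours), not H1.
(D) has a methyl-ester group (-C(=O)OCH3) but the carbonyl carbon has H0, not H1.
So the answer is (A).

A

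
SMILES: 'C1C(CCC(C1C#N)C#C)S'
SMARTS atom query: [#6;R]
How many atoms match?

6

Check the 11 heavy atoms by environment: 6× C (in 6-ring) → match; 3× C (acyclic) → no; 1× N (acyclic) → no; 1× S (acyclic) → no.
That gives 6 matching atoms.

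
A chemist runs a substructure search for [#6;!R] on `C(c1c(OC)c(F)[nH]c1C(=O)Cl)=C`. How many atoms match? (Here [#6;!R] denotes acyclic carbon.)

4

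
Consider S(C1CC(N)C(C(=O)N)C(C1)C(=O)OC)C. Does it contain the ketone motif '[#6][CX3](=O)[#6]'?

No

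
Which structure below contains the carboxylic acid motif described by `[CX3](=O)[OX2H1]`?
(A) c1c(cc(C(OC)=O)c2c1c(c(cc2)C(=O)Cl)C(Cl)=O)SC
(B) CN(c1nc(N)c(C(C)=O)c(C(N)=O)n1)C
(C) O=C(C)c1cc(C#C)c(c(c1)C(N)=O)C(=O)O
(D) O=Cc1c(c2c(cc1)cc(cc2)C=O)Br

[CX3](=O)[OX2H1] describes an sp2 carbon double-bonded to O and single-bonded to an -OH oxygen (a carboxylic acid).
(A) has an acyl chloride (-C(=O)Cl) but the carbonyl is bonded to Cl, not to an -OH oxygen.
(B) has a primary amide (-C(=O)NH2) but the carbonyl is bonded to N, not to an -OH oxygen.
(C) contains a carboxylic acid group (-C(=O)OH), which satisfies every atom and bond constraint.
(D) has an aldehyde (-CHO) but there is no singly-bonded oxygen on the carbonyl carbon.
So the answer is (C).

C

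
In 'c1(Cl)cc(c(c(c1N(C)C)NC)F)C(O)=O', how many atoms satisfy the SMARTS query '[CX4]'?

The query [CX4] means: C with X4: aliphatic carbon with exactly 4 total connections (bonds + H).
Check the 16 heavy atoms by environment: 6× c (aromatic, X3) → no; 1× Cl (X1) → no; 1× C (X3) → no; 1× O (X1) → no; 1× O (X2) → no; 2× N (X3) → no; 3× C (X4) → match; 1× F (X1) → no.
That gives 3 matching atoms.

3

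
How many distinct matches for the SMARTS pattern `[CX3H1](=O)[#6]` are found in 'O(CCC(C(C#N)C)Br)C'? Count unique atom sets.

0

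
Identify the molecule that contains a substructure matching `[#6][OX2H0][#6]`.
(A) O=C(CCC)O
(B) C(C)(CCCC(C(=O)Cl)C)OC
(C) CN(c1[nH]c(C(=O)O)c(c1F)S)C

B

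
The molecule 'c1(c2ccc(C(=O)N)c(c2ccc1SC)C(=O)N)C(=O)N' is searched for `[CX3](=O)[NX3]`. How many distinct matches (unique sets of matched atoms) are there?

3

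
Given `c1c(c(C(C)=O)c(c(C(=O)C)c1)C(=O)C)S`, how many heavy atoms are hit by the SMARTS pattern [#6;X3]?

Check the 16 heavy atoms by environment: 6× c (aromatic, X3) → match; 1× S (X2) → no; 3× C (X3) → match; 3× O (X1) → no; 3× C (X4) → no.
Summing the matching environments: 6 + 3 = 9 matching atoms.

9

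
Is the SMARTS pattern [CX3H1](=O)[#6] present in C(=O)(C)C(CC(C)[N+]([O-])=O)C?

No

The pattern [CX3H1](=O)[#6] describes an sp2 carbon with one H, double-bonded to O and single-bonded to carbon — an aldehyde.
The closest candidate here is an acetyl/ketone group (-C(=O)CH3), but the carbonyl carbon has H0 (two carbon neighbours), not H1. No other fragment satisfies the full query, so there is no match.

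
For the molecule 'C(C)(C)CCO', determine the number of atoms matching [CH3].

2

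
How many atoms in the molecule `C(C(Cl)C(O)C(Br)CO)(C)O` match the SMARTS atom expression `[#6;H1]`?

4

The query [#6;H1] means: any carbon bearing exactly one hydrogen.
Check the 11 heavy atoms by environment: 1× C (H2) → no; 4× C (H1) → match; 1× C (H3) → no; 1× Cl (H0) → no; 3× O (H1) → no; 1× Br (H0) → no.
That gives 4 matching atoms.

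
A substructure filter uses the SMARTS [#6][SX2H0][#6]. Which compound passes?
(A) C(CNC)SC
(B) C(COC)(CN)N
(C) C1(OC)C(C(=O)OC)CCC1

A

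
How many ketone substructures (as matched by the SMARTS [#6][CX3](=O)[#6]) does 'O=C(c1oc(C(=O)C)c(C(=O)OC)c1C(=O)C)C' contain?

3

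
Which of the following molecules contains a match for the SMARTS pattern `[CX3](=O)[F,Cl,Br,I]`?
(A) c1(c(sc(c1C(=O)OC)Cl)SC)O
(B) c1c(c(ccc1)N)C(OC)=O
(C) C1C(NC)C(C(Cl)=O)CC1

[CX3](=O)[F,Cl,Br,I] describes a carbonyl carbon bonded to a halogen (an acyl halide).
(A) has a methyl-ester group (-C(=O)OCH3) but the carbonyl is bonded to -O-C, not to a halogen.
(B) has a methyl-ester group (-C(=O)OCH3) but the carbonyl is bonded to -O-C, not to a halogen.
(C) contains an acyl chloride (-C(=O)Cl), which satisfies every atom and bond constraint.
So the answer is (C).

C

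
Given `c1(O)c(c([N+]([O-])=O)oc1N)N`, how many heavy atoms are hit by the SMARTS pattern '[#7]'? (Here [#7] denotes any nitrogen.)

3

Check the 11 heavy atoms by environment: 1× o (aromatic) → no; 4× c (aromatic) → no; 2× N → match; 1× N (charge +1) → match; 1× O (charge -1) → no; 2× O → no.
Summing the matching environments: 2 + 1 = 3 matching atoms.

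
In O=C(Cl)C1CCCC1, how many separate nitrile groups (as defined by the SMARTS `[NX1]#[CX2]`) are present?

[NX1]#[CX2] is the SMARTS for a nitrile: a nitrogen triple-bonded to a two-connected carbon.
No fragment in the molecule satisfies every constraint, giving 0 matches.

0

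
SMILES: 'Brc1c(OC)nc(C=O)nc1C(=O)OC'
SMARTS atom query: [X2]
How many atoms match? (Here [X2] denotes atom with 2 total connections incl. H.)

4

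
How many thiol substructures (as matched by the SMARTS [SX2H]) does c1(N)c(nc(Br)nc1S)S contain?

2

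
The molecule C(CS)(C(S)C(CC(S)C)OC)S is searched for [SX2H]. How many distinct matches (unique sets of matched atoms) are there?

[SX2H] is the SMARTS for a thiol: an aliphatic sulfur with two connections, one being H.
The molecule carries 4 separate instances of a thiol (-SH) meeting every constraint; each maps to a distinct set of atoms, giving 4 matches.

4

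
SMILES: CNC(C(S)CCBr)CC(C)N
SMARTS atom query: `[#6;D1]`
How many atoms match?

The query [#6;D1] means: carbon bonded to exactly one heavy atom.
Check the 12 heavy atoms by environment: 2× C (D1) → match; 3× C (D3) → no; 3× C (D2) → no; 1× Br (D1) → no; 1× N (D2) → no; 1× S (D1) → no; 1× N (D1) → no.
That gives 2 matching atoms.

2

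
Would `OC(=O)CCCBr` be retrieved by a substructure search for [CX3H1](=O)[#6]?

No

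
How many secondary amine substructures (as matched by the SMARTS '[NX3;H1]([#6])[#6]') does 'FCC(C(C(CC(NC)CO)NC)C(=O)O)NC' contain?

[NX3;H1]([#6])[#6] is the SMARTS for a secondary amine: a trivalent nitrogen with one H, bonded to two carbons.
The molecule carries 3 separate instances of an N-methylamino group (-NHCH3) meeting every constraint; each maps to a distinct set of atoms, giving 3 matches.

3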